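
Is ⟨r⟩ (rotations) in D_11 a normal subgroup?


H = ⟨r⟩ (rotations) in D_11
The rotation subgroup ⟨r⟩ has index 2 in D_11, so it is normal

Yes, normal subgroup


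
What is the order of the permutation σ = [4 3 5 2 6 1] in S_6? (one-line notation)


Cycle decomposition: (1 4 2 3 5 6)
Cycle lengths: 6
Order = lcm(6) = 6

ord(σ) = 6


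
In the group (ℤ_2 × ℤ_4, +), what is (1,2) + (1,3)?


Operation: componentwise addition mod (2, 4)
(1,2) + (1,3) = ((a₁+b₁) mod 2, (a₂+b₂) mod 4) with a = (1,2), b = (1,3)

(1,2) + (1,3) = (0,1)


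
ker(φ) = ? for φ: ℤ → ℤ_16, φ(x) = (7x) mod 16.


Kernel = preimage of identity
ker(φ) = {x ∈ ℤ : 7x ≡ 0 (mod 16)}. gcd(7,16) = 1, so 7x ≡ 0 (mod 16) ⟺ x ≡ 0 (mod 16/1 = 16). Hence ker(φ) = 16ℤ

ker(φ) = 16ℤ


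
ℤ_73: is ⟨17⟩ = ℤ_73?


g generates ℤ_n iff gcd(g, n) = 1
gcd(17, 73) = 1
Since gcd = 1, 17 is a generator.

Yes, 17 generates ℤ_73


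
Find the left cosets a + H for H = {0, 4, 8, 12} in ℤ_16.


H = {0, 4, 8, 12}, |H| = 4
Number of cosets = |G|/|H| = 16/4 = 4
0 + H = {0, 4, 8, 12}
1 + H = {1, 5, 9, 13}
2 + H = {2, 6, 10, 14}
3 + H = {3, 7, 11, 15}

Cosets: 0+H={0,4,8,12}; 1+H={1,5,9,13}; 2+H={2,6,10,14}; 3+H={3,7,11,15}


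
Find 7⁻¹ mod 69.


Use the extended Euclidean algorithm to write 1 = 7·s + 69·t; then s mod 69 is the inverse.
Euclidean algorithm:
  7 = 0·69 + 7
  69 = 9·7 + 6
  7 = 1·6 + 1
  6 = 6·1 + 0
gcd(7,69) = 1
Back-substitution gives: 7·(10) + 69·(-1) = 1
So 7⁻¹ ≡ 10 ≡ 10 (mod 69)
Check: 7 × 10 = 70 ≡ 1 (mod 69) ✓

7⁻¹ ≡ 10 (mod 69)


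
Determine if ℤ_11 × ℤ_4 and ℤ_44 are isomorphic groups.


Comparing ℤ_11 × ℤ_4 and ℤ_44:
gcd(11,4) = 1, so ℤ_11 × ℤ_4 ≅ ℤ_44 (CRT)

Yes, ℤ_11 × ℤ_4 ≅ ℤ_44


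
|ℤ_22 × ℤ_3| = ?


|A × B| = |A| · |B|
|ℤ_22 × ℤ_3| = 22 × 3 = 66

|ℤ_22 × ℤ_3| = 66


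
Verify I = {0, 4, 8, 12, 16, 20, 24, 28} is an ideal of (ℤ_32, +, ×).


Check ideal conditions for I = {0, 4, 8, 12, 16, 20, 24, 28} in ℤ_32:
(1) I is an additive subgroup? Yes
(2) For r ∈ ℤ_32 and a ∈ I: r·a ∈ I? Yes

Yes, I is an ideal of ℤ_32


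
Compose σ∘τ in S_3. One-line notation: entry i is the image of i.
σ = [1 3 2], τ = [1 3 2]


σ∘τ: apply τ first, then σ
1 →τ 1 →σ 1
2 →τ 3 →σ 2
3 →τ 2 →σ 3

σ∘τ = [1 2 3]


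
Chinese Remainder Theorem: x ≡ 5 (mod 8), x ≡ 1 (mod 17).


m₁ = 8, m₂ = 17, gcd = 1, so CRT applies. M = m₁·m₂ = 136
Let M₁ = M/m₁ = 17, M₂ = M/m₂ = 8
Find y₁ ≡ M₁⁻¹ (mod m₁): 17⁻¹ ≡ 1 (mod 8)
Find y₂ ≡ M₂⁻¹ (mod m₂): 8⁻¹ ≡ 15 (mod 17)
x = a₁·M₁·y₁ + a₂·M₂·y₂ = 5·17·1 + 1·8·15 = 205
Reduce mod 136: x ≡ 69
Check: 69 mod 8 = 5 ✓, 69 mod 17 = 1 ✓

x ≡ 69 (mod 136)


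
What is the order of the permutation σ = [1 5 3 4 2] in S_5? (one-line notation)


Cycle decomposition: (2 5)
Cycle lengths: 2
Order = lcm(2) = 2

ord(σ) = 2


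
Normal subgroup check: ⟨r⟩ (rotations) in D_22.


H = ⟨r⟩ (rotations) in D_22
The rotation subgroup ⟨r⟩ has index 2 in D_22, so it is normal

Yes, normal subgroup


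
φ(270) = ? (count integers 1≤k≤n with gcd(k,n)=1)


Factor n: 270 = 2 × 3^3 × 5
φ(n) = n · ∏(1 - 1/p) over distinct primes p | n
φ(270) = 270 · (1 - 1/2) · (1 - 1/3) · (1 - 1/5) = 72

φ(270) = 72


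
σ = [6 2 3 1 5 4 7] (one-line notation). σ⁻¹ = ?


To find σ⁻¹, swap domain and range:
σ(1) = 6 → σ⁻¹(6) = 1
σ(2) = 2 → σ⁻¹(2) = 2
σ(3) = 3 → σ⁻¹(3) = 3
σ(4) = 1 → σ⁻¹(1) = 4
σ(5) = 5 → σ⁻¹(5) = 5
σ(6) = 4 → σ⁻¹(4) = 6
σ(7) = 7 → σ⁻¹(7) = 7

σ⁻¹ = [4 2 3 6 5 1 7]


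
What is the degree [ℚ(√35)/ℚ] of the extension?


√35 has minimal polynomial x² - 35 (irreducible over ℚ since 35 is squarefree)

[ℚ(√35)/ℚ] = 2


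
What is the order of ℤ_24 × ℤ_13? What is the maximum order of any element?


|ℤ_24 × ℤ_13| = 24 × 13 = 312
Max element order = lcm(24,13) = 312
Cyclic? Yes (gcd=1)

|ℤ_24×ℤ_13| = 312, max element order = 312


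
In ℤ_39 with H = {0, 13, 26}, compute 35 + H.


35 + H = {35 + h (mod 39) : h ∈ H}
35+0=35, 35+13=9, 35+26=22
35 + H = {9, 22, 35} = 9 + H

35 + H = {9, 22, 35}


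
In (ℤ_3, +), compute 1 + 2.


Operation: addition mod 3
1 + 2 = (a + b) mod 3 with a = 1, b = 2

1 + 2 = 0


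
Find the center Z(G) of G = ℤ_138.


Z(G) = {g ∈ G | gx = xg for all x ∈ G}
ℤ_138 is abelian, so Z(G) = G

Z(ℤ_138) = ℤ_138


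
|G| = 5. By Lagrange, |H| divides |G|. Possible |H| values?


Lagrange's theorem: |H| divides |G|
|G| = 5
Divisors of 5: 1, 5

Possible subgroup orders: {1, 5}


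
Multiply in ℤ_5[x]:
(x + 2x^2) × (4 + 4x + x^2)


Expand and collect like terms; reduce coefficients mod 5:
x^0: 0·4 = 0 ≡ 0 (mod 5)
x^1: 0·4 + 1·4 = 4 ≡ 4 (mod 5)
x^2: 0·1 + 1·4 + 2·4 = 12 ≡ 2 (mod 5)
x^3: 1·1 + 2·4 = 9 ≡ 4 (mod 5)
x^4: 2·1 = 2 ≡ 2 (mod 5)
Result: 4x + 2x^2 + 4x^3 + 2x^4

f · g = 4x + 2x^2 + 4x^3 + 2x^4


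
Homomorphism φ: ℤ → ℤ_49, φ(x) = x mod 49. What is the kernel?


Kernel = preimage of identity
ker(φ) = {x ∈ ℤ : x ≡ 0 (mod 49)} = 49ℤ = {0, ±49, ±98, ...}

ker(φ) = 49ℤ


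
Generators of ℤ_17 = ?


g generates ℤ_n iff gcd(g,n) = 1
Prime factors of 17: 17
Generators are g ∈ {1,...,16} not divisible by any of these primes.
Generators: {1, 2, 3, 4, 5, 6, 7, 8, 9, 10, 11, 12, 13, 14, 15, 16}
Number of generators = φ(17) = 16

Generators of ℤ_17 = {1, 2, 3, 4, 5, 6, 7, 8, 9, 10, 11, 12, 13, 14, 15, 16}


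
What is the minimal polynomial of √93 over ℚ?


√93 satisfies x² - 93 = 0, irreducible over ℚ since 93 is squarefree

Minimal polynomial: x² - 93


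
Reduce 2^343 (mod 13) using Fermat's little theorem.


Fermat's little theorem: if p is prime and gcd(a,p)=1, then a^(p-1) ≡ 1 (mod p)
p = 13 is prime, gcd(2,13) = 1
Reduce exponent: 343 mod 12 = 7
So 2^343 ≡ 2^7 (mod 13)
2^7 mod 13 = 11

2^343 ≡ 11 (mod 13)


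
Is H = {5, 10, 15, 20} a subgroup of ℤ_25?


Subgroup test for H = {5, 10, 15, 20} in (ℤ_25, +):
(1) 0 ∈ H? No
(2) Closure: for all a,b ∈ H, (a+b) mod 25 ∈ H? No  [counterexample: 5 + 20 = 0 ∉ H]
(3) Inverses: for all a ∈ H, -a mod 25 ∈ H? Yes

No, H is not a subgroup of ℤ_25


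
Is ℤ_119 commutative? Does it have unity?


ℤ_119 is a commutative ring with unity 1; 119 = 7×17 is composite, so 7·17 ≡ 0 gives zero divisors (not an integral domain)
Commutative: Yes
Integral domain: No
Has unity: Yes

ℤ_119: Commutative=Yes, Unity=Yes


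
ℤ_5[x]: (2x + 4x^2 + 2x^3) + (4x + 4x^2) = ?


Add coefficients mod 5:
x^0: 0 + 0 = 0 (mod 5)
x^1: 2 + 4 = 1 (mod 5)
x^2: 4 + 4 = 3 (mod 5)
x^3: 2 + 0 = 2 (mod 5)
Result: x + 3x^2 + 2x^3

f + g = x + 3x^2 + 2x^3


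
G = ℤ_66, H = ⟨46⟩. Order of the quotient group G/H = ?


|⟨46⟩| = n / gcd(46, 66) = 66 / 2 = 33
H is normal (ℤ_66 is abelian).
|G/H| = |G| / |H| = 66 / 33 = 2

|G/H| = 2


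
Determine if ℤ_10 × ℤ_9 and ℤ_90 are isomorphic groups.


Comparing ℤ_10 × ℤ_9 and ℤ_90:
gcd(10,9) = 1, so ℤ_10 × ℤ_9 ≅ ℤ_90 (CRT)

Yes, ℤ_10 × ℤ_9 ≅ ℤ_90


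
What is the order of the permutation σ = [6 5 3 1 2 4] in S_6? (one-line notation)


Cycle decomposition: (1 6 4) (2 5)
Cycle lengths: 3, 2
Order = lcm(3, 2) = 6

ord(σ) = 6


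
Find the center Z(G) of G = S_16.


Z(G) = {g ∈ G | gx = xg for all x ∈ G}
S_n is non-abelian for n ≥ 3; Z(S_16) is trivial

Z(S_16) = {e}


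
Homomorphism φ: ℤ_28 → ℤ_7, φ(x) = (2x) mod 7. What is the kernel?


Kernel = preimage of identity
ker(φ) = {x ∈ ℤ_28 : 2x ≡ 0 (mod 7)}. Since 7 | 28, φ is well-defined. The kernel is the cyclic subgroup ⟨7⟩ of ℤ_28 (order 4), i.e. {0, 7, 14, 21}

ker(φ) = {0, 7, 14, 21}


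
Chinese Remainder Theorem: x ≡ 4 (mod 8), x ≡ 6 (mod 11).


m₁ = 8, m₂ = 11, gcd = 1, so CRT applies. M = m₁·m₂ = 88
Let M₁ = M/m₁ = 11, M₂ = M/m₂ = 8
Find y₁ ≡ M₁⁻¹ (mod m₁): 11⁻¹ ≡ 3 (mod 8)
Find y₂ ≡ M₂⁻¹ (mod m₂): 8⁻¹ ≡ 7 (mod 11)
x = a₁·M₁·y₁ + a₂·M₂·y₂ = 4·11·3 + 6·8·7 = 468
Reduce mod 88: x ≡ 28
Check: 28 mod 8 = 4 ✓, 28 mod 11 = 6 ✓

x ≡ 28 (mod 88)


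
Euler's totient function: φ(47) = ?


Factor n: 47 = 47
φ(n) = n · ∏(1 - 1/p) over distinct primes p | n
φ(47) = 47 · (1 - 1/47) = 46

φ(47) = 46


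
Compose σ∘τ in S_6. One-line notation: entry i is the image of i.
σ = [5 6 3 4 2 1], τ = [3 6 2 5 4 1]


σ∘τ: apply τ first, then σ
1 →τ 3 →σ 3
2 →τ 6 →σ 1
3 →τ 2 →σ 6
4 →τ 5 →σ 2
5 →τ 4 →σ 4
6 →τ 1 →σ 5

σ∘τ = [3 1 6 2 4 5]


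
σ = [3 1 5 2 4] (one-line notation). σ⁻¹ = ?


To find σ⁻¹, swap domain and range:
σ(1) = 3 → σ⁻¹(3) = 1
σ(2) = 1 → σ⁻¹(1) = 2
σ(3) = 5 → σ⁻¹(5) = 3
σ(4) = 2 → σ⁻¹(2) = 4
σ(5) = 4 → σ⁻¹(4) = 5

σ⁻¹ = [2 4 1 5 3]


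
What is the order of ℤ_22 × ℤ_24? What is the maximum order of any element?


|ℤ_22 × ℤ_24| = 22 × 24 = 528
Max element order = lcm(22,24) = 264
Cyclic? No (gcd=2)

|ℤ_22×ℤ_24| = 528, max element order = 264


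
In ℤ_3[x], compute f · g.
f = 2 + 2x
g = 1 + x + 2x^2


Expand and collect like terms; reduce coefficients mod 3:
x^0: 2·1 = 2 ≡ 2 (mod 3)
x^1: 2·1 + 2·1 = 4 ≡ 1 (mod 3)
x^2: 2·2 + 2·1 = 6 ≡ 0 (mod 3)
x^3: 2·2 = 4 ≡ 1 (mod 3)
Result: 2 + x + x^3

f · g = 2 + x + x^3


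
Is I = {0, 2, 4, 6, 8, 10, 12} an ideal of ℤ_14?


Check ideal conditions for I = {0, 2, 4, 6, 8, 10, 12} in ℤ_14:
(1) I is an additive subgroup? Yes
(2) For r ∈ ℤ_14 and a ∈ I: r·a ∈ I? Yes

Yes, I is an ideal of ℤ_14


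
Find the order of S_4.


|S_n| = n! (number of permutations of n symbols)
|S_4| = 4! = 24

|S_4| = 24


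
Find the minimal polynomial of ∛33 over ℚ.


∛33 satisfies x³ - 33 = 0, irreducible over ℚ (no rational root; 33 is not a perfect cube)

Minimal polynomial: x³ - 33


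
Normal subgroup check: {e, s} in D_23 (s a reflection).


H = {e, s} in D_23 (s a reflection)
r·s·r⁻¹ = sr⁻² ≠ s for n ≥ 3, so {e, s} is not closed under conjugation

No, not a normal subgroup


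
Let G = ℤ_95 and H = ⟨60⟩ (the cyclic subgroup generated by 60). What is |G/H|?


|⟨60⟩| = n / gcd(60, 95) = 95 / 5 = 19
H is normal (ℤ_95 is abelian).
|G/H| = |G| / |H| = 95 / 19 = 5

|G/H| = 5


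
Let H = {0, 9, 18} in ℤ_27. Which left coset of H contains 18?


18 + H = {18 + h (mod 27) : h ∈ H}
18+0=18, 18+9=0, 18+18=9
18 + H = {0, 9, 18} = 0 + H

18 + H = {0, 9, 18}


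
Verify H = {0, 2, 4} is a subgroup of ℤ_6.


Subgroup test for H = {0, 2, 4} in (ℤ_6, +):
(1) 0 ∈ H? Yes
(2) Closure: for all a,b ∈ H, (a+b) mod 6 ∈ H? Yes
(3) Inverses: for all a ∈ H, -a mod 6 ∈ H? Yes

Yes, H is a subgroup of ℤ_6


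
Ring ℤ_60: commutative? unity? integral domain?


ℤ_60 is a commutative ring with unity 1; 60 = 2×30 is composite, so 2·30 ≡ 0 gives zero divisors (not an integral domain)
Commutative: Yes
Integral domain: No
Has unity: Yes

ℤ_60: Commutative=Yes, Unity=Yes


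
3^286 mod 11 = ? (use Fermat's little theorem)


Fermat's little theorem: if p is prime and gcd(a,p)=1, then a^(p-1) ≡ 1 (mod p)
p = 11 is prime, gcd(3,11) = 1
Reduce exponent: 286 mod 10 = 6
So 3^286 ≡ 3^6 (mod 11)
3^6 mod 11 = 3

3^286 ≡ 3 (mod 11)


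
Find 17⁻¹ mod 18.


Use the extended Euclidean algorithm to write 1 = 17·s + 18·t; then s mod 18 is the inverse.
Euclidean algorithm:
  17 = 0·18 + 17
  18 = 1·17 + 1
  17 = 17·1 + 0
gcd(17,18) = 1
Back-substitution gives: 17·(-1) + 18·(1) = 1
So 17⁻¹ ≡ -1 ≡ 17 (mod 18)
Check: 17 × 17 = 289 ≡ 1 (mod 18) ✓

17⁻¹ ≡ 17 (mod 18)


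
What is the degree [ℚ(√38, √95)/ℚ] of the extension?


[ℚ(√38,√95):ℚ] = [ℚ(√38,√95):ℚ(√38)]·[ℚ(√38):ℚ] = 2·2 = 4

[ℚ(√38, √95)/ℚ] = 4


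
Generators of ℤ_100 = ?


g generates ℤ_n iff gcd(g,n) = 1
Prime factors of 100: 2, 5
Generators are g ∈ {1,...,99} not divisible by any of these primes.
Generators: {1, 3, 7, 9, 11, 13, 17, 19, 21, 23, 27, 29, 31, 33, 37, 39, 41, 43, 47, 49, 51, 53, 57, 59, 61, 63, 67, 69, 71, 73, 77, 79, 81, 83, 87, 89, 91, 93, 97, 99}
Number of generators = φ(100) = 40

Generators of ℤ_100 = {1, 3, 7, 9, 11, 13, 17, 19, 21, 23, 27, 29, 31, 33, 37, 39, 41, 43, 47, 49, 51, 53, 57, 59, 61, 63, 67, 69, 71, 73, 77, 79, 81, 83, 87, 89, 91, 93, 97, 99}


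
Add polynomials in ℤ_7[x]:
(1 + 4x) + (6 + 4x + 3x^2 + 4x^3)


Add coefficients mod 7:
x^0: 1 + 6 = 0 (mod 7)
x^1: 4 + 4 = 1 (mod 7)
x^2: 0 + 3 = 3 (mod 7)
x^3: 0 + 4 = 4 (mod 7)
Result: x + 3x^2 + 4x^3

f + g = x + 3x^2 + 4x^3


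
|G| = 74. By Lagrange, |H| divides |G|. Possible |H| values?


Lagrange's theorem: |H| divides |G|
|G| = 74
Divisors of 74: 1, 2, 37, 74

Possible subgroup orders: {1, 2, 37, 74}


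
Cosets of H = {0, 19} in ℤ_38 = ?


H = {0, 19}, |H| = 2
Number of cosets = |G|/|H| = 38/2 = 19
0 + H = {0, 19}
1 + H = {1, 20}
2 + H = {2, 21}
3 + H = {3, 22}
4 + H = {4, 23}
5 + H = {5, 24}
6 + H = {6, 25}
7 + H = {7, 26}
8 + H = {8, 27}
9 + H = {9, 28}
10 + H = {10, 29}
11 + H = {11, 30}
12 + H = {12, 31}
13 + H = {13, 32}
14 + H = {14, 33}
15 + H = {15, 34}
16 + H = {16, 35}
17 + H = {17, 36}
18 + H = {18, 37}

Cosets: 0+H={0,19}; 1+H={1,20}; 2+H={2,21}; 3+H={3,22}; 4+H={4,23}; 5+H={5,24}; 6+H={6,25}; 7+H={7,26}; 8+H={8,27}; 9+H={9,28}; 10+H={10,29}; 11+H={11,30}; 12+H={12,31}; 13+H={13,32}; 14+H={14,33}; 15+H={15,34}; 16+H={16,35}; 17+H={17,36}; 18+H={18,37}


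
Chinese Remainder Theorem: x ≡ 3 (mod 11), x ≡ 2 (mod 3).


m₁ = 11, m₂ = 3, gcd = 1, so CRT applies. M = m₁·m₂ = 33
Let M₁ = M/m₁ = 3, M₂ = M/m₂ = 11
Find y₁ ≡ M₁⁻¹ (mod m₁): 3⁻¹ ≡ 4 (mod 11)
Find y₂ ≡ M₂⁻¹ (mod m₂): 11⁻¹ ≡ 2 (mod 3)
x = a₁·M₁·y₁ + a₂·M₂·y₂ = 3·3·4 + 2·11·2 = 80
Reduce mod 33: x ≡ 14
Check: 14 mod 11 = 3 ✓, 14 mod 3 = 2 ✓

x ≡ 14 (mod 33)


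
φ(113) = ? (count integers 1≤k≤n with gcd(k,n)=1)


Factor n: 113 = 113
φ(n) = n · ∏(1 - 1/p) over distinct primes p | n
φ(113) = 113 · (1 - 1/113) = 112

φ(113) = 112


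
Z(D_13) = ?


Z(G) = {g ∈ G | gx = xg for all x ∈ G}
For odd n, Z(D_n) = {e}: no nontrivial rotation commutes with all reflections

Z(D_13) = {e}


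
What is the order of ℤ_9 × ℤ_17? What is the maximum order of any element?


|ℤ_9 × ℤ_17| = 9 × 17 = 153
Max element order = lcm(9,17) = 153
Cyclic? Yes (gcd=1)

|ℤ_9×ℤ_17| = 153, max element order = 153


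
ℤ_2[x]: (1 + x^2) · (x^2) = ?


Expand and collect like terms; reduce coefficients mod 2:
x^0: 1·0 = 0 ≡ 0 (mod 2)
x^1: 1·0 + 0·0 = 0 ≡ 0 (mod 2)
x^2: 1·1 + 0·0 + 1·0 = 1 ≡ 1 (mod 2)
x^3: 0·1 + 1·0 = 0 ≡ 0 (mod 2)
x^4: 1·1 = 1 ≡ 1 (mod 2)
Result: x^2 + x^4

f · g = x^2 + x^4


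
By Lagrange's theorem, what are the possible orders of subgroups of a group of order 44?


Lagrange's theorem: |H| divides |G|
|G| = 44
Divisors of 44: 1, 2, 4, 11, 22, 44

Possible subgroup orders: {1, 2, 4, 11, 22, 44}


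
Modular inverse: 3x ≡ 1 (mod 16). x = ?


Use the extended Euclidean algorithm to write 1 = 3·s + 16·t; then s mod 16 is the inverse.
Euclidean algorithm:
  3 = 0·16 + 3
  16 = 5·3 + 1
  3 = 3·1 + 0
gcd(3,16) = 1
Back-substitution gives: 3·(-5) + 16·(1) = 1
So 3⁻¹ ≡ -5 ≡ 11 (mod 16)
Check: 3 × 11 = 33 ≡ 1 (mod 16) ✓

3⁻¹ ≡ 11 (mod 16)


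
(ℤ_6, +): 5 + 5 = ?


Operation: addition mod 6
5 + 5 = (a + b) mod 6 with a = 5, b = 5

5 + 5 = 4


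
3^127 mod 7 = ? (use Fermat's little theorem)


Fermat's little theorem: if p is prime and gcd(a,p)=1, then a^(p-1) ≡ 1 (mod p)
p = 7 is prime, gcd(3,7) = 1
Reduce exponent: 127 mod 6 = 1
So 3^127 ≡ 3^1 (mod 7)
3^1 mod 7 = 3

3^127 ≡ 3 (mod 7)


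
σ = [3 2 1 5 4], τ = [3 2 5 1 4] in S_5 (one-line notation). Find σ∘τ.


σ∘τ: apply τ first, then σ
1 →τ 3 →σ 1
2 →τ 2 →σ 2
3 →τ 5 →σ 4
4 →τ 1 →σ 3
5 →τ 4 →σ 5

σ∘τ = [1 2 4 3 5]


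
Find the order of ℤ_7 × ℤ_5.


|A × B| = |A| · |B|
|ℤ_7 × ℤ_5| = 7 × 5 = 35

|ℤ_7 × ℤ_5| = 35


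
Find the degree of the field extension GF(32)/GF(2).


GF(32) = GF(2^5), so the extension degree is 5

[GF(32)/GF(2)] = 5


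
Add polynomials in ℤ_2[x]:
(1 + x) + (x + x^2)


Add coefficients mod 2:
x^0: 1 + 0 = 1 (mod 2)
x^1: 1 + 1 = 0 (mod 2)
x^2: 0 + 1 = 1 (mod 2)
Result: 1 + x^2

f + g = 1 + x^2


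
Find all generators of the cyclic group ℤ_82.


g generates ℤ_n iff gcd(g,n) = 1
Prime factors of 82: 2, 41
Generators are g ∈ {1,...,81} not divisible by any of these primes.
Generators: {1, 3, 5, 7, 9, 11, 13, 15, 17, 19, 21, 23, 25, 27, 29, 31, 33, 35, 37, 39, 43, 45, 47, 49, 51, 53, 55, 57, 59, 61, 63, 65, 67, 69, 71, 73, 75, 77, 79, 81}
Number of generators = φ(82) = 40

Generators of ℤ_82 = {1, 3, 5, 7, 9, 11, 13, 15, 17, 19, 21, 23, 25, 27, 29, 31, 33, 35, 37, 39, 43, 45, 47, 49, 51, 53, 55, 57, 59, 61, 63, 65, 67, 69, 71, 73, 75, 77, 79, 81}


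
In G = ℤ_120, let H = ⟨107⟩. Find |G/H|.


|⟨107⟩| = n / gcd(107, 120) = 120 / 1 = 120
H is normal (ℤ_120 is abelian).
|G/H| = |G| / |H| = 120 / 120 = 1

|G/H| = 1


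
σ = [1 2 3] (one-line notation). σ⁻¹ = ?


To find σ⁻¹, swap domain and range:
σ(1) = 1 → σ⁻¹(1) = 1
σ(2) = 2 → σ⁻¹(2) = 2
σ(3) = 3 → σ⁻¹(3) = 3

σ⁻¹ = [1 2 3]


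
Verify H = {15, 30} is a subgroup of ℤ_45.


Subgroup test for H = {15, 30} in (ℤ_45, +):
(1) 0 ∈ H? No
(2) Closure: for all a,b ∈ H, (a+b) mod 45 ∈ H? No  [counterexample: 15 + 30 = 0 ∉ H]
(3) Inverses: for all a ∈ H, -a mod 45 ∈ H? Yes

No, H is not a subgroup of ℤ_45


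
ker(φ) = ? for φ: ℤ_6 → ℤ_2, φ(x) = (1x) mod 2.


Kernel = preimage of identity
ker(φ) = {x ∈ ℤ_6 : 1x ≡ 0 (mod 2)}. Since 2 | 6, φ is well-defined. The kernel is the cyclic subgroup ⟨2⟩ of ℤ_6 (order 3), i.e. {0, 2, 4}

ker(φ) = {0, 2, 4}


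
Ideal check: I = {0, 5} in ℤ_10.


Check ideal conditions for I = {0, 5} in ℤ_10:
(1) I is an additive subgroup? Yes
(2) For r ∈ ℤ_10 and a ∈ I: r·a ∈ I? Yes

Yes, I is an ideal of ℤ_10


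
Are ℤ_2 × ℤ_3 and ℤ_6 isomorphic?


Comparing ℤ_2 × ℤ_3 and ℤ_6:
gcd(2,3) = 1, so ℤ_2 × ℤ_3 ≅ ℤ_6 (CRT)

Yes, ℤ_2 × ℤ_3 ≅ ℤ_6


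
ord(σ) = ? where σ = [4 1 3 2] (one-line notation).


Cycle decomposition: (1 4 2)
Cycle lengths: 3
Order = lcm(3) = 3

ord(σ) = 3


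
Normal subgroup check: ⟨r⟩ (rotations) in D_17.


H = ⟨r⟩ (rotations) in D_17
The rotation subgroup ⟨r⟩ has index 2 in D_17, so it is normal

Yes, normal subgroup


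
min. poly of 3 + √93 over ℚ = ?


Let α = 3 + √93. Then α - 3 = √93, so (α - 3)² = 93, giving α² - 6α - 84 = 0. Degree 2 and α ∉ ℚ, so this is the minimal polynomial.

Minimal polynomial: x² - 6x - 84


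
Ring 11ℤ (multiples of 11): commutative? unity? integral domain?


11ℤ is a commutative ring under +,× but has no multiplicative identity (1 ∉ 11ℤ); it has no zero divisors, but without unity it is not an integral domain
Commutative: Yes
Integral domain: No
Has unity: No

11ℤ (multiples of 11): Commutative=Yes, Unity=No


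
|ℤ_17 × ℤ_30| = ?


|A × B| = |A| · |B|
|ℤ_17 × ℤ_30| = 17 × 30 = 510

|ℤ_17 × ℤ_30| = 510


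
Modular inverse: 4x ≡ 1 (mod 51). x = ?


Use the extended Euclidean algorithm to write 1 = 4·s + 51·t; then s mod 51 is the inverse.
Euclidean algorithm:
  4 = 0·51 + 4
  51 = 12·4 + 3
  4 = 1·3 + 1
  3 = 3·1 + 0
gcd(4,51) = 1
Back-substitution gives: 4·(13) + 51·(-1) = 1
So 4⁻¹ ≡ 13 ≡ 13 (mod 51)
Check: 4 × 13 = 52 ≡ 1 (mod 51) ✓

4⁻¹ ≡ 13 (mod 51)


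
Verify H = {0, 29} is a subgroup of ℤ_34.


Subgroup test for H = {0, 29} in (ℤ_34, +):
(1) 0 ∈ H? Yes
(2) Closure: for all a,b ∈ H, (a+b) mod 34 ∈ H? No  [counterexample: 29 + 29 = 24 ∉ H]
(3) Inverses: for all a ∈ H, -a mod 34 ∈ H? No

No, H is not a subgroup of ℤ_34


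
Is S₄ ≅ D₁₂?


Comparing S₄ and D₁₂:
S₄ has trivial center; D₁₂ has center {e, r⁶}

No, S₄ ≇ D₁₂


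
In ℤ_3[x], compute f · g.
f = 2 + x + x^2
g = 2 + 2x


Expand and collect like terms; reduce coefficients mod 3:
x^0: 2·2 = 4 ≡ 1 (mod 3)
x^1: 2·2 + 1·2 = 6 ≡ 0 (mod 3)
x^2: 1·2 + 1·2 = 4 ≡ 1 (mod 3)
x^3: 1·2 = 2 ≡ 2 (mod 3)
Result: 1 + x^2 + 2x^3

f · g = 1 + x^2 + 2x^3


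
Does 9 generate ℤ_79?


g generates ℤ_n iff gcd(g, n) = 1
gcd(9, 79) = 1
Since gcd = 1, 9 is a generator.

Yes, 9 generates ℤ_79


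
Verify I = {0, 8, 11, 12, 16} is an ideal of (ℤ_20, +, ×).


Check ideal conditions for I = {0, 8, 11, 12, 16} in ℤ_20:
(1) I is an additive subgroup? No
(2) For r ∈ ℤ_20 and a ∈ I: r·a ∈ I? No  [counterexample: r=2, a=11, r·a mod 20 = 2 ∉ I]

No, I is not an ideal of ℤ_20


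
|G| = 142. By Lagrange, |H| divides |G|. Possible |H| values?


Lagrange's theorem: |H| divides |G|
|G| = 142
Divisors of 142: 1, 2, 71, 142

Possible subgroup orders: {1, 2, 71, 142}


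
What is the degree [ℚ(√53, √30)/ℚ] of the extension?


[ℚ(√53,√30):ℚ] = [ℚ(√53,√30):ℚ(√53)]·[ℚ(√53):ℚ] = 2·2 = 4

[ℚ(√53, √30)/ℚ] = 4


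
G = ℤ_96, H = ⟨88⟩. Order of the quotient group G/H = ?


|⟨88⟩| = n / gcd(88, 96) = 96 / 8 = 12
H is normal (ℤ_96 is abelian).
|G/H| = |G| / |H| = 96 / 12 = 8

|G/H| = 8


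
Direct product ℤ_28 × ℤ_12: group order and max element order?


|ℤ_28 × ℤ_12| = 28 × 12 = 336
Max element order = lcm(28,12) = 84
Cyclic? No (gcd=4)

|ℤ_28×ℤ_12| = 336, max element order = 84


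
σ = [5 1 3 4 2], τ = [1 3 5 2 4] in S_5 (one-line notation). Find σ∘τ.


σ∘τ: apply τ first, then σ
1 →τ 1 →σ 5
2 →τ 3 →σ 3
3 →τ 5 →σ 2
4 →τ 2 →σ 1
5 →τ 4 →σ 4

σ∘τ = [5 3 2 1 4]


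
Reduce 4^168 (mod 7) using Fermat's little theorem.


Fermat's little theorem: if p is prime and gcd(a,p)=1, then a^(p-1) ≡ 1 (mod p)
p = 7 is prime, gcd(4,7) = 1
Reduce exponent: 168 mod 6 = 0
So 4^168 ≡ 4^0 (mod 7)
4^0 = 1

4^168 ≡ 1 (mod 7)


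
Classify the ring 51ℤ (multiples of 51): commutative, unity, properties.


51ℤ is a commutative ring under +,× but has no multiplicative identity (1 ∉ 51ℤ); it has no zero divisors, but without unity it is not an integral domain
Commutative: Yes
Integral domain: No
Has unity: No

51ℤ (multiples of 51): Commutative=Yes, Unity=No


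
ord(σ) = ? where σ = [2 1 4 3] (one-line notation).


Cycle decomposition: (1 2) (3 4)
Cycle lengths: 2, 2
Order = lcm(2, 2) = 2

ord(σ) = 2


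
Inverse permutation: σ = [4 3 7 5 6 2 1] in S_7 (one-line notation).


To find σ⁻¹, swap domain and range:
σ(1) = 4 → σ⁻¹(4) = 1
σ(2) = 3 → σ⁻¹(3) = 2
σ(3) = 7 → σ⁻¹(7) = 3
σ(4) = 5 → σ⁻¹(5) = 4
σ(5) = 6 → σ⁻¹(6) = 5
σ(6) = 2 → σ⁻¹(2) = 6
σ(7) = 1 → σ⁻¹(1) = 7

σ⁻¹ = [7 6 2 1 4 5 3]


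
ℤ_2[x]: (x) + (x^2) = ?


Add coefficients mod 2:
x^0: 0 + 0 = 0 (mod 2)
x^1: 1 + 0 = 1 (mod 2)
x^2: 0 + 1 = 1 (mod 2)
Result: x + x^2

f + g = x + x^2


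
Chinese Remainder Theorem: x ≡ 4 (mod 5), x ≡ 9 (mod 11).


m₁ = 5, m₂ = 11, gcd = 1, so CRT applies. M = m₁·m₂ = 55
Let M₁ = M/m₁ = 11, M₂ = M/m₂ = 5
Find y₁ ≡ M₁⁻¹ (mod m₁): 11⁻¹ ≡ 1 (mod 5)
Find y₂ ≡ M₂⁻¹ (mod m₂): 5⁻¹ ≡ 9 (mod 11)
x = a₁·M₁·y₁ + a₂·M₂·y₂ = 4·11·1 + 9·5·9 = 449
Reduce mod 55: x ≡ 9
Check: 9 mod 5 = 4 ✓, 9 mod 11 = 9 ✓

x ≡ 9 (mod 55)


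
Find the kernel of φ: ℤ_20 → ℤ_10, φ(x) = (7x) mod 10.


Kernel = preimage of identity
ker(φ) = {x ∈ ℤ_20 : 7x ≡ 0 (mod 10)}. Since 10 | 20, φ is well-defined. The kernel is the cyclic subgroup ⟨10⟩ of ℤ_20 (order 2), i.e. {0, 10}

ker(φ) = {0, 10}


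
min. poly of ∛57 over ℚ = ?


∛57 satisfies x³ - 57 = 0, irreducible over ℚ (no rational root; 57 is not a perfect cube)

Minimal polynomial: x³ - 57


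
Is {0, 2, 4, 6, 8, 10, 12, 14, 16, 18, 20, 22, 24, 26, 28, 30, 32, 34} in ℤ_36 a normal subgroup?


H = {0, 2, 4, 6, 8, 10, 12, 14, 16, 18, 20, 22, 24, 26, 28, 30, 32, 34} in ℤ_36
ℤ_36 is abelian; every subgroup of an abelian group is normal

Yes, normal subgroup


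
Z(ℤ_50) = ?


Z(G) = {g ∈ G | gx = xg for all x ∈ G}
ℤ_50 is abelian, so Z(G) = G

Z(ℤ_50) = ℤ_50


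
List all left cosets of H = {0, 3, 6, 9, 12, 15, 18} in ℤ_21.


H = {0, 3, 6, 9, 12, 15, 18}, |H| = 7
Number of cosets = |G|/|H| = 21/7 = 3
0 + H = {0, 3, 6, 9, 12, 15, 18}
1 + H = {1, 4, 7, 10, 13, 16, 19}
2 + H = {2, 5, 8, 11, 14, 17, 20}

Cosets: 0+H={0,3,6,9,12,15,18}; 1+H={1,4,7,10,13,16,19}; 2+H={2,5,8,11,14,17,20}


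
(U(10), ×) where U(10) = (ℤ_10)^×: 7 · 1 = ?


Operation: multiplication mod 10
7 · 1 = (a × b) mod 10 with a = 7, b = 1

7 · 1 = 7


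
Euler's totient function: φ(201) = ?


Factor n: 201 = 3 × 67
φ(n) = n · ∏(1 - 1/p) over distinct primes p | n
φ(201) = 201 · (1 - 1/3) · (1 - 1/67) = 132

φ(201) = 132


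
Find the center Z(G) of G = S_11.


Z(G) = {g ∈ G | gx = xg for all x ∈ G}
S_n is non-abelian for n ≥ 3; Z(S_11) is trivial

Z(S_11) = {e}


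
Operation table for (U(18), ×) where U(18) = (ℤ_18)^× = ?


Elements: {1, 5, 7, 11, 13, 17}
Operation: multiplication mod 18
Entry (a, b) = (a × b) mod 18

Cayley table:
   |  1 |  5 |  7 | 11 | 13 | 17
 1 |  1 |  5 |  7 | 11 | 13 | 17
 5 |  5 |  7 | 17 |  1 | 11 | 13
 7 |  7 | 17 | 13 |  5 |  1 | 11
11 | 11 |  1 |  5 | 13 | 17 |  7
13 | 13 | 11 |  1 | 17 |  7 |  5
17 | 17 | 13 | 11 |  7 |  5 |  1


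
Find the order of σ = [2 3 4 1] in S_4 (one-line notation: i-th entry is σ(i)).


Cycle decomposition: (1 2 3 4)
Cycle lengths: 4
Order = lcm(4) = 4

ord(σ) = 4


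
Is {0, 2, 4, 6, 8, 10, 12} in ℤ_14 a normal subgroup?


H = {0, 2, 4, 6, 8, 10, 12} in ℤ_14
ℤ_14 is abelian; every subgroup of an abelian group is normal

Yes, normal subgroup


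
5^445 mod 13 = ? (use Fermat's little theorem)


Fermat's little theorem: if p is prime and gcd(a,p)=1, then a^(p-1) ≡ 1 (mod p)
p = 13 is prime, gcd(5,13) = 1
Reduce exponent: 445 mod 12 = 1
So 5^445 ≡ 5^1 (mod 13)
5^1 mod 13 = 5

5^445 ≡ 5 (mod 13)


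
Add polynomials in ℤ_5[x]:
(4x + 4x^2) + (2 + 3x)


Add coefficients mod 5:
x^0: 0 + 2 = 2 (mod 5)
x^1: 4 + 3 = 2 (mod 5)
x^2: 4 + 0 = 4 (mod 5)
Result: 2 + 2x + 4x^2

f + g = 2 + 2x + 4x^2


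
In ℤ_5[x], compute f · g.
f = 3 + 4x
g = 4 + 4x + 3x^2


Expand and collect like terms; reduce coefficients mod 5:
x^0: 3·4 = 12 ≡ 2 (mod 5)
x^1: 3·4 + 4·4 = 28 ≡ 3 (mod 5)
x^2: 3·3 + 4·4 = 25 ≡ 0 (mod 5)
x^3: 4·3 = 12 ≡ 2 (mod 5)
Result: 2 + 3x + 2x^3

f · g = 2 + 3x + 2x^3


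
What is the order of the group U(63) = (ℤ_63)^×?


U(n) is the group of units mod n; |U(n)| = φ(n)
|U(63)| = φ(63) = 36

|U(63) = (ℤ_63)^×| = 36


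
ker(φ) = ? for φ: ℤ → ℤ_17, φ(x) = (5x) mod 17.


Kernel = preimage of identity
ker(φ) = {x ∈ ℤ : 5x ≡ 0 (mod 17)}. gcd(5,17) = 1, so 5x ≡ 0 (mod 17) ⟺ x ≡ 0 (mod 17/1 = 17). Hence ker(φ) = 17ℤ

ker(φ) = 17ℤ


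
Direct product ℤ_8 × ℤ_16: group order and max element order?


|ℤ_8 × ℤ_16| = 8 × 16 = 128
Max element order = lcm(8,16) = 16
Cyclic? No (gcd=8)

|ℤ_8×ℤ_16| = 128, max element order = 16


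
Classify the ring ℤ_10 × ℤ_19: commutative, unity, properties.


Direct product ring; commutative with unity (1,1); but (1,0)·(0,1) = (0,0) gives zero divisors, so not an integral domain
Commutative: Yes
Integral domain: No
Has unity: Yes

ℤ_10 × ℤ_19: Commutative=Yes, Unity=Yes


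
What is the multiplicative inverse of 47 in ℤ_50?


Use the extended Euclidean algorithm to write 1 = 47·s + 50·t; then s mod 50 is the inverse.
Euclidean algorithm:
  47 = 0·50 + 47
  50 = 1·47 + 3
  47 = 15·3 + 2
  3 = 1·2 + 1
  2 = 2·1 + 0
gcd(47,50) = 1
Back-substitution gives: 47·(-17) + 50·(16) = 1
So 47⁻¹ ≡ -17 ≡ 33 (mod 50)
Check: 47 × 33 = 1551 ≡ 1 (mod 50) ✓

47⁻¹ ≡ 33 (mod 50)


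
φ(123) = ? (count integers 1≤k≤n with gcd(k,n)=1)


Factor n: 123 = 3 × 41
φ(n) = n · ∏(1 - 1/p) over distinct primes p | n
φ(123) = 123 · (1 - 1/3) · (1 - 1/41) = 80

φ(123) = 80


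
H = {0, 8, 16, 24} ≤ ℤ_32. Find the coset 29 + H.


29 + H = {29 + h (mod 32) : h ∈ H}
29+0=29, 29+8=5, 29+16=13, 29+24=21
29 + H = {5, 13, 21, 29} = 5 + H

29 + H = {5, 13, 21, 29}


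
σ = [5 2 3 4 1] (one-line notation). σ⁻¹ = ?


To find σ⁻¹, swap domain and range:
σ(1) = 5 → σ⁻¹(5) = 1
σ(2) = 2 → σ⁻¹(2) = 2
σ(3) = 3 → σ⁻¹(3) = 3
σ(4) = 4 → σ⁻¹(4) = 4
σ(5) = 1 → σ⁻¹(1) = 5

σ⁻¹ = [5 2 3 4 1]


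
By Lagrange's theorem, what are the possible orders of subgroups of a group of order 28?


Lagrange's theorem: |H| divides |G|
|G| = 28
Divisors of 28: 1, 2, 4, 7, 14, 28

Possible subgroup orders: {1, 2, 4, 7, 14, 28}


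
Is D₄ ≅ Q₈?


Comparing D₄ and Q₈:
D₄ has 5 elements of order 2; Q₈ has only 1

No, D₄ ≇ Q₈


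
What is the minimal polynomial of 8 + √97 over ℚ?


Let α = 8 + √97. Then α - 8 = √97, so (α - 8)² = 97, giving α² - 16α - 33 = 0. Degree 2 and α ∉ ℚ, so this is the minimal polynomial.

Minimal polynomial: x² - 16x - 33


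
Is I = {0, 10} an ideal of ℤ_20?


Check ideal conditions for I = {0, 10} in ℤ_20:
(1) I is an additive subgroup? Yes
(2) For r ∈ ℤ_20 and a ∈ I: r·a ∈ I? Yes

Yes, I is an ideal of ℤ_20


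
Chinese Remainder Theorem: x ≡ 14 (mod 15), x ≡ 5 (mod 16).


m₁ = 15, m₂ = 16, gcd = 1, so CRT applies. M = m₁·m₂ = 240
Let M₁ = M/m₁ = 16, M₂ = M/m₂ = 15
Find y₁ ≡ M₁⁻¹ (mod m₁): 16⁻¹ ≡ 1 (mod 15)
Find y₂ ≡ M₂⁻¹ (mod m₂): 15⁻¹ ≡ 15 (mod 16)
x = a₁·M₁·y₁ + a₂·M₂·y₂ = 14·16·1 + 5·15·15 = 1349
Reduce mod 240: x ≡ 149
Check: 149 mod 15 = 14 ✓, 149 mod 16 = 5 ✓

x ≡ 149 (mod 240)


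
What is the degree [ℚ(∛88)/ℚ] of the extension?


∛88 has minimal polynomial x³ - 88 (irreducible over ℚ since 88 is not a perfect cube)

[ℚ(∛88)/ℚ] = 3


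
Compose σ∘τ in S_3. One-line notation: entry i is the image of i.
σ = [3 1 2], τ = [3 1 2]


σ∘τ: apply τ first, then σ
1 →τ 3 →σ 2
2 →τ 1 →σ 3
3 →τ 2 →σ 1

σ∘τ = [2 3 1]


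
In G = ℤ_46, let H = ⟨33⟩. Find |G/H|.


|⟨33⟩| = n / gcd(33, 46) = 46 / 1 = 46
H is normal (ℤ_46 is abelian).
|G/H| = |G| / |H| = 46 / 46 = 1

|G/H| = 1


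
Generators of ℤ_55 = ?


g generates ℤ_n iff gcd(g,n) = 1
Prime factors of 55: 5, 11
Generators are g ∈ {1,...,54} not divisible by any of these primes.
Generators: {1, 2, 3, 4, 6, 7, 8, 9, 12, 13, 14, 16, 17, 18, 19, 21, 23, 24, 26, 27, 28, 29, 31, 32, 34, 36, 37, 38, 39, 41, 42, 43, 46, 47, 48, 49, 51, 52, 53, 54}
Number of generators = φ(55) = 40

Generators of ℤ_55 = {1, 2, 3, 4, 6, 7, 8, 9, 12, 13, 14, 16, 17, 18, 19, 21, 23, 24, 26, 27, 28, 29, 31, 32, 34, 36, 37, 38, 39, 41, 42, 43, 46, 47, 48, 49, 51, 52, 53, 54}


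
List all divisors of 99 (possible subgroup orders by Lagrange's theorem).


Lagrange's theorem: |H| divides |G|
|G| = 99
Divisors of 99: 1, 3, 9, 11, 33, 99

Possible subgroup orders: {1, 3, 9, 11, 33, 99}


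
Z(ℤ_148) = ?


Z(G) = {g ∈ G | gx = xg for all x ∈ G}
ℤ_148 is abelian, so Z(G) = G

Z(ℤ_148) = ℤ_148


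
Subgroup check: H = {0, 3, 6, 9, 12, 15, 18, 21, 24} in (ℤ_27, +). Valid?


Subgroup test for H = {0, 3, 6, 9, 12, 15, 18, 21, 24} in (ℤ_27, +):
(1) 0 ∈ H? Yes
(2) Closure: for all a,b ∈ H, (a+b) mod 27 ∈ H? Yes
(3) Inverses: for all a ∈ H, -a mod 27 ∈ H? Yes

Yes, H is a subgroup of ℤ_27


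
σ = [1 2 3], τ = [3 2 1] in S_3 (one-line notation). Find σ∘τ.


σ∘τ: apply τ first, then σ
1 →τ 3 →σ 3
2 →τ 2 →σ 2
3 →τ 1 →σ 1

σ∘τ = [3 2 1]


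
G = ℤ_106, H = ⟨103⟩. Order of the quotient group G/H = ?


|⟨103⟩| = n / gcd(103, 106) = 106 / 1 = 106
H is normal (ℤ_106 is abelian).
|G/H| = |G| / |H| = 106 / 106 = 1

|G/H| = 1


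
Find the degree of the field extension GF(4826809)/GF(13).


GF(4826809) = GF(13^6), so the extension degree is 6

[GF(4826809)/GF(13)] = 6


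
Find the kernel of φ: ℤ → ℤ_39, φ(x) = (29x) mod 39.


Kernel = preimage of identity
ker(φ) = {x ∈ ℤ : 29x ≡ 0 (mod 39)}. gcd(29,39) = 1, so 29x ≡ 0 (mod 39) ⟺ x ≡ 0 (mod 39/1 = 39). Hence ker(φ) = 39ℤ

ker(φ) = 39ℤ


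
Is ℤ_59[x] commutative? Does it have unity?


ℤ_59 is a field (n prime), so ℤ_59[x] is a commutative integral domain with unity
Commutative: Yes
Integral domain: Yes
Has unity: Yes

ℤ_59[x]: Commutative=Yes, Unity=Yes


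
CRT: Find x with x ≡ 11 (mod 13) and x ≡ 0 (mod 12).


m₁ = 13, m₂ = 12, gcd = 1, so CRT applies. M = m₁·m₂ = 156
Let M₁ = M/m₁ = 12, M₂ = M/m₂ = 13
Find y₁ ≡ M₁⁻¹ (mod m₁): 12⁻¹ ≡ 12 (mod 13)
Find y₂ ≡ M₂⁻¹ (mod m₂): 13⁻¹ ≡ 1 (mod 12)
x = a₁·M₁·y₁ + a₂·M₂·y₂ = 11·12·12 + 0·13·1 = 1584
Reduce mod 156: x ≡ 24
Check: 24 mod 13 = 11 ✓, 24 mod 12 = 0 ✓

x ≡ 24 (mod 156)


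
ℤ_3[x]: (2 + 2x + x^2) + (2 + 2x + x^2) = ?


Add coefficients mod 3:
x^0: 2 + 2 = 1 (mod 3)
x^1: 2 + 2 = 1 (mod 3)
x^2: 1 + 1 = 2 (mod 3)
Result: 1 + x + 2x^2

f + g = 1 + x + 2x^2


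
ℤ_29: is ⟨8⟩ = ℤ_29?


g generates ℤ_n iff gcd(g, n) = 1
gcd(8, 29) = 1
Since gcd = 1, 8 is a generator.

Yes, 8 generates ℤ_29


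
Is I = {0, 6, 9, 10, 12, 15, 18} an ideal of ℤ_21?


Check ideal conditions for I = {0, 6, 9, 10, 12, 15, 18} in ℤ_21:
(1) I is an additive subgroup? No
(2) For r ∈ ℤ_21 and a ∈ I: r·a ∈ I? No  [counterexample: r=2, a=10, r·a mod 21 = 20 ∉ I]

No, I is not an ideal of ℤ_21


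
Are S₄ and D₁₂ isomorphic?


Comparing S₄ and D₁₂:
S₄ has trivial center; D₁₂ has center {e, r⁶}

No, S₄ ≇ D₁₂


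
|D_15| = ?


|D_n| = 2n (n rotations and n reflections)
|D_15| = 2×15 = 30

|D_15| = 30


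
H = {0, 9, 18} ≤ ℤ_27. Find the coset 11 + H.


11 + H = {11 + h (mod 27) : h ∈ H}
11+0=11, 11+9=20, 11+18=2
11 + H = {2, 11, 20} = 2 + H

11 + H = {2, 11, 20}


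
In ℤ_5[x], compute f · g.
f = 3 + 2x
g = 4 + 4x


Expand and collect like terms; reduce coefficients mod 5:
x^0: 3·4 = 12 ≡ 2 (mod 5)
x^1: 3·4 + 2·4 = 20 ≡ 0 (mod 5)
x^2: 2·4 = 8 ≡ 3 (mod 5)
Result: 2 + 3x^2

f · g = 2 + 3x^2


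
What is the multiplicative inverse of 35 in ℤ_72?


Use the extended Euclidean algorithm to write 1 = 35·s + 72·t; then s mod 72 is the inverse.
Euclidean algorithm:
  35 = 0·72 + 35
  72 = 2·35 + 2
  35 = 17·2 + 1
  2 = 2·1 + 0
gcd(35,72) = 1
Back-substitution gives: 35·(35) + 72·(-17) = 1
So 35⁻¹ ≡ 35 ≡ 35 (mod 72)
Check: 35 × 35 = 1225 ≡ 1 (mod 72) ✓

35⁻¹ ≡ 35 (mod 72)


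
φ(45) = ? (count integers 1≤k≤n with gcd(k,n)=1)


Factor n: 45 = 3^2 × 5
φ(n) = n · ∏(1 - 1/p) over distinct primes p | n
φ(45) = 45 · (1 - 1/3) · (1 - 1/5) = 24

φ(45) = 24


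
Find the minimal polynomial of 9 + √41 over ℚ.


Let α = 9 + √41. Then α - 9 = √41, so (α - 9)² = 41, giving α² - 18α + 40 = 0. Degree 2 and α ∉ ℚ, so this is the minimal polynomial.

Minimal polynomial: x² - 18x + 40


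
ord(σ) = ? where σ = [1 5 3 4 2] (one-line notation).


Cycle decomposition: (2 5)
Cycle lengths: 2
Order = lcm(2) = 2

ord(σ) = 2


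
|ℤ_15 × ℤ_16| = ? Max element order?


|ℤ_15 × ℤ_16| = 15 × 16 = 240
Max element order = lcm(15,16) = 240
Cyclic? Yes (gcd=1)

|ℤ_15×ℤ_16| = 240, max element order = 240


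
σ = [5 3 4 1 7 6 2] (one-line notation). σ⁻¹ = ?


To find σ⁻¹, swap domain and range:
σ(1) = 5 → σ⁻¹(5) = 1
σ(2) = 3 → σ⁻¹(3) = 2
σ(3) = 4 → σ⁻¹(4) = 3
σ(4) = 1 → σ⁻¹(1) = 4
σ(5) = 7 → σ⁻¹(7) = 5
σ(6) = 6 → σ⁻¹(6) = 6
σ(7) = 2 → σ⁻¹(2) = 7

σ⁻¹ = [4 7 2 3 1 6 5]


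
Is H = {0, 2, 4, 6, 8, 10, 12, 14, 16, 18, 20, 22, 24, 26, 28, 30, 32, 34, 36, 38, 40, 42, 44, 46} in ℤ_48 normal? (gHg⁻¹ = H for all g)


H = {0, 2, 4, 6, 8, 10, 12, 14, 16, 18, 20, 22, 24, 26, 28, 30, 32, 34, 36, 38, 40, 42, 44, 46} in ℤ_48
ℤ_48 is abelian; every subgroup of an abelian group is normal

Yes, normal subgroup


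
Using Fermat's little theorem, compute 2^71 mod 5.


Fermat's little theorem: if p is prime and gcd(a,p)=1, then a^(p-1) ≡ 1 (mod p)
p = 5 is prime, gcd(2,5) = 1
Reduce exponent: 71 mod 4 = 3
So 2^71 ≡ 2^3 (mod 5)
2^3 mod 5 = 3

2^71 ≡ 3 (mod 5)


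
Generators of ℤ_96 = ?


g generates ℤ_n iff gcd(g,n) = 1
Prime factors of 96: 2, 3
Generators are g ∈ {1,...,95} not divisible by any of these primes.
Generators: {1, 5, 7, 11, 13, 17, 19, 23, 25, 29, 31, 35, 37, 41, 43, 47, 49, 53, 55, 59, 61, 65, 67, 71, 73, 77, 79, 83, 85, 89, 91, 95}
Number of generators = φ(96) = 32

Generators of ℤ_96 = {1, 5, 7, 11, 13, 17, 19, 23, 25, 29, 31, 35, 37, 41, 43, 47, 49, 53, 55, 59, 61, 65, 67, 71, 73, 77, 79, 83, 85, 89, 91, 95}


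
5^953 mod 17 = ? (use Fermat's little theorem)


Fermat's little theorem: if p is prime and gcd(a,p)=1, then a^(p-1) ≡ 1 (mod p)
p = 17 is prime, gcd(5,17) = 1
Reduce exponent: 953 mod 16 = 9
So 5^953 ≡ 5^9 (mod 17)
5^9 mod 17 = 12

5^953 ≡ 12 (mod 17)


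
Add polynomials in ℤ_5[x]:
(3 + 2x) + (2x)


Add coefficients mod 5:
x^0: 3 + 0 = 3 (mod 5)
x^1: 2 + 2 = 4 (mod 5)
Result: 3 + 4x

f + g = 3 + 4x


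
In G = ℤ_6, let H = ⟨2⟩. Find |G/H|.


|⟨2⟩| = n / gcd(2, 6) = 6 / 2 = 3
H is normal (ℤ_6 is abelian).
|G/H| = |G| / |H| = 6 / 3 = 2

|G/H| = 2


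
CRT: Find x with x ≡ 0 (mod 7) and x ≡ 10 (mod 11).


m₁ = 7, m₂ = 11, gcd = 1, so CRT applies. M = m₁·m₂ = 77
Let M₁ = M/m₁ = 11, M₂ = M/m₂ = 7
Find y₁ ≡ M₁⁻¹ (mod m₁): 11⁻¹ ≡ 2 (mod 7)
Find y₂ ≡ M₂⁻¹ (mod m₂): 7⁻¹ ≡ 8 (mod 11)
x = a₁·M₁·y₁ + a₂·M₂·y₂ = 0·11·2 + 10·7·8 = 560
Reduce mod 77: x ≡ 21
Check: 21 mod 7 = 0 ✓, 21 mod 11 = 10 ✓

x ≡ 21 (mod 77)


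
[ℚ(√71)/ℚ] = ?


√71 has minimal polynomial x² - 71 (irreducible over ℚ since 71 is squarefree)

[ℚ(√71)/ℚ] = 2


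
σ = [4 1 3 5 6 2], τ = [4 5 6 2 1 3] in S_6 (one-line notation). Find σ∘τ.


σ∘τ: apply τ first, then σ
1 →τ 4 →σ 5
2 →τ 5 →σ 6
3 →τ 6 →σ 2
4 →τ 2 →σ 1
5 →τ 1 →σ 4
6 →τ 3 →σ 3

σ∘τ = [5 6 2 1 4 3]


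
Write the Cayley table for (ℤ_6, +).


Elements: {0, 1, 2, 3, 4, 5}
Operation: addition mod 6
Entry (a, b) = (a + b) mod 6

Cayley table:
  | 0 | 1 | 2 | 3 | 4 | 5
0 | 0 | 1 | 2 | 3 | 4 | 5
1 | 1 | 2 | 3 | 4 | 5 | 0
2 | 2 | 3 | 4 | 5 | 0 | 1
3 | 3 | 4 | 5 | 0 | 1 | 2
4 | 4 | 5 | 0 | 1 | 2 | 3
5 | 5 | 0 | 1 | 2 | 3 | 4
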